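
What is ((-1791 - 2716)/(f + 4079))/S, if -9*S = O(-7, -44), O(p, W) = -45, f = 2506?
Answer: -4507/32925 ≈ -0.13689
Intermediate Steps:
S = 5 (S = -1/9*(-45) = 5)
((-1791 - 2716)/(f + 4079))/S = ((-1791 - 2716)/(2506 + 4079))/5 = -4507/6585*(1/5) = -4507*1/6585*(1/5) = -4507/6585*1/5 = -4507/32925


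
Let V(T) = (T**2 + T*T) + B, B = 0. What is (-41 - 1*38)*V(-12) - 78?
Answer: -22830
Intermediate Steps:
V(T) = 2*T**2 (V(T) = (T**2 + T*T) + 0 = (T**2 + T**2) + 0 = 2*T**2 + 0 = 2*T**2)
(-41 - 1*38)*V(-12) - 78 = (-41 - 1*38)*(2*(-12)**2) - 78 = (-41 - 38)*(2*144) - 78 = -79*288 - 78 = -22752 - 78 = -22830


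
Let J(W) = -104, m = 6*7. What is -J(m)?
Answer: 104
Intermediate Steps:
m = 42
-J(m) = -1*(-104) = 104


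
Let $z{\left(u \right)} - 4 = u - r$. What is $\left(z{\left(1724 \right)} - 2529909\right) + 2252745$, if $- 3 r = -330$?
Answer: $-275546$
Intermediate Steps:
$r = 110$ ($r = \left(- \frac{1}{3}\right) \left(-330\right) = 110$)
$z{\left(u \right)} = -106 + u$ ($z{\left(u \right)} = 4 + \left(u - 110\right) = 4 + \left(-110 + u\right) = -106 + u$)
$\left(z{\left(1724 \right)} - 2529909\right) + 2252745 = \left(\left(-106 + 1724\right) - 2529909\right) + 2252745 = \left(1618 - 2529909\right) + 2252745 = -2528291 + 2252745 = -275546$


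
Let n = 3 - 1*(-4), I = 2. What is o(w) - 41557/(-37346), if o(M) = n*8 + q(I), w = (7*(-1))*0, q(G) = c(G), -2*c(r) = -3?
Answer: 1094476/18673 ≈ 58.613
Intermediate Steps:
c(r) = 3/2 (c(r) = -½*(-3) = 3/2)
n = 7 (n = 3 + 4 = 7)
q(G) = 3/2
w = 0 (w = -7*0 = 0)
o(M) = 115/2 (o(M) = 7*8 + 3/2 = 56 + 3/2 = 115/2)
o(w) - 41557/(-37346) = 115/2 - 41557/(-37346) = 115/2 - 41557*(-1)/37346 = 115/2 - 1*(-41557/37346) = 115/2 + 41557/37346 = 1094476/18673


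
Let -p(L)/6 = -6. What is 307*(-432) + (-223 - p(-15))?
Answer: -132883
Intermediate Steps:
p(L) = 36 (p(L) = -6*(-6) = 36)
307*(-432) + (-223 - p(-15)) = 307*(-432) + (-223 - 1*36) = -132624 + (-223 - 36) = -132624 - 259 = -132883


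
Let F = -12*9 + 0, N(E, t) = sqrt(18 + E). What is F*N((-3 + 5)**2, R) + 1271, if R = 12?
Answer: 1271 - 108*sqrt(22) ≈ 764.44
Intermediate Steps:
F = -108 (F = -108 + 0 = -108)
F*N((-3 + 5)**2, R) + 1271 = -108*sqrt(18 + (-3 + 5)**2) + 1271 = -108*sqrt(18 + 2**2) + 1271 = -108*sqrt(18 + 4) + 1271 = -108*sqrt(22) + 1271 = 1271 - 108*sqrt(22)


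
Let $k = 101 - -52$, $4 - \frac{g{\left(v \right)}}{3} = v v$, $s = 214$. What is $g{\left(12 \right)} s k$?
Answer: $-13751640$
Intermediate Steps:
$g{\left(v \right)} = 12 - 3 v^{2}$ ($g{\left(v \right)} = 12 - 3 v v = 12 - 3 v^{2}$)
$k = 153$ ($k = 101 + 52 = 153$)
$g{\left(12 \right)} s k = \left(12 - 3 \cdot 12^{2}\right) 214 \cdot 153 = \left(12 - 432\right) 214 \cdot 153 = \left(-420\right) 214 \cdot 153 = \left(-89880\right) 153 = -13751640$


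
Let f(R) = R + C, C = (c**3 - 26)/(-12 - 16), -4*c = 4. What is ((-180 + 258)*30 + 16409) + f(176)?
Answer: 529927/28 ≈ 18926.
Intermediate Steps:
c = -1 (c = -1/4*4 = -1)
C = 27/28 (C = ((-1)**3 - 26)/(-12 - 16) = (-1 - 26)/(-28) = -27*(-1/28) = 27/28 ≈ 0.96429)
f(R) = 27/28 + R (f(R) = R + 27/28 = 27/28 + R)
((-180 + 258)*30 + 16409) + f(176) = ((-180 + 258)*30 + 16409) + (27/28 + 176) = (78*30 + 16409) + 4955/28 = (2340 + 16409) + 4955/28 = 18749 + 4955/28 = 529927/28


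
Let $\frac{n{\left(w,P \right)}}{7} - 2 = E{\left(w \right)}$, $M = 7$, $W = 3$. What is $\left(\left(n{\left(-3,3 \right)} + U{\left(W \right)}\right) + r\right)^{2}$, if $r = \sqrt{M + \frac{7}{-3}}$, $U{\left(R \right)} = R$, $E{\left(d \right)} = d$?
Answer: $\frac{\left(12 - \sqrt{42}\right)^{2}}{9} \approx 3.3847$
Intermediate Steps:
$n{\left(w,P \right)} = 14 + 7 w$
$r = \frac{\sqrt{42}}{3}$ ($r = \sqrt{7 + \frac{7}{-3}} = \sqrt{7 + 7 \left(- \frac{1}{3}\right)} = \sqrt{7 - \frac{7}{3}} = \sqrt{\frac{14}{3}} = \frac{\sqrt{42}}{3} \approx 2.1602$)
$\left(\left(n{\left(-3,3 \right)} + U{\left(W \right)}\right) + r\right)^{2} = \left(\left(\left(14 + 7 \left(-3\right)\right) + 3\right) + \frac{\sqrt{42}}{3}\right)^{2} = \left(\left(\left(14 - 21\right) + 3\right) + \frac{\sqrt{42}}{3}\right)^{2} = \left(\left(-7 + 3\right) + \frac{\sqrt{42}}{3}\right)^{2} = \left(-4 + \frac{\sqrt{42}}{3}\right)^{2}$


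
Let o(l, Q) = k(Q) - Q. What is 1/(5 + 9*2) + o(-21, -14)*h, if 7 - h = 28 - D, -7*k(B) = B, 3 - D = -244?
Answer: 83169/23 ≈ 3616.0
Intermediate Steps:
D = 247 (D = 3 - 1*(-244) = 3 + 244 = 247)
k(B) = -B/7
o(l, Q) = -8*Q/7 (o(l, Q) = -Q/7 - Q = -8*Q/7)
h = 226 (h = 7 - (28 - 1*247) = 7 - (28 - 247) = 7 - 1*(-219) = 7 + 219 = 226)
1/(5 + 9*2) + o(-21, -14)*h = 1/(5 + 9*2) - 8/7*(-14)*226 = 1/(5 + 18) + 16*226 = 1/23 + 3616 = 83169/23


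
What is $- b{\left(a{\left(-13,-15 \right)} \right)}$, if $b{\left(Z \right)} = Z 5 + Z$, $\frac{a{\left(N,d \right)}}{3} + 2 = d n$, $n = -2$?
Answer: $-504$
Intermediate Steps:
$a{\left(N,d \right)} = -6 - 6 d$ ($a{\left(N,d \right)} = -6 + 3 d \left(-2\right) = -6 + 3 \left(- 2 d\right) = -6 - 6 d$)
$b{\left(Z \right)} = 6 Z$ ($b{\left(Z \right)} = 5 Z + Z = 6 Z$)
$- b{\left(a{\left(-13,-15 \right)} \right)} = - 6 \left(-6 - -90\right) = - 6 \left(-6 + 90\right) = - 6 \cdot 84 = \left(-1\right) 504 = -504$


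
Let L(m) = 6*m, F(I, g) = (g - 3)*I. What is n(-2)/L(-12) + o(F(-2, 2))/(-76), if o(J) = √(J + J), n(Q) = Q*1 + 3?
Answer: -55/1368 ≈ -0.040205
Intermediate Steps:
n(Q) = 3 + Q (n(Q) = Q + 3 = 3 + Q)
F(I, g) = I*(-3 + g) (F(I, g) = (-3 + g)*I = I*(-3 + g))
o(J) = √2*√J (o(J) = √(2*J) = √2*√J)
n(-2)/L(-12) + o(F(-2, 2))/(-76) = (3 - 2)/((6*(-12))) + (√2*√(-2*(-3 + 2)))/(-76) = 1/(-72) + (√2*√(-2*(-1)))*(-1/76) = 1*(-1/72) + (√2*√2)*(-1/76) = -1/72 + 2*(-1/76) = -1/72 - 1/38 = -55/1368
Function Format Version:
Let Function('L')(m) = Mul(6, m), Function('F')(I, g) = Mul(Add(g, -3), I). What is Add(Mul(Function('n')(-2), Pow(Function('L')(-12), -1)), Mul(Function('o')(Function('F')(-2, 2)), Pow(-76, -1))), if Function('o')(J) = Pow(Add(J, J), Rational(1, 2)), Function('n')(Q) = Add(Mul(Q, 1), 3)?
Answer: Rational(-55, 1368) ≈ -0.040205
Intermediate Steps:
Function('n')(Q) = Add(3, Q) (Function('n')(Q) = Add(Q, 3) = Add(3, Q))
Function('F')(I, g) = Mul(I, Add(-3, g)) (Function('F')(I, g) = Mul(Add(-3, g), I) = Mul(I, Add(-3, g)))
Function('o')(J) = Mul(Pow(2, Rational(1, 2)), Pow(J, Rational(1, 2))) (Function('o')(J) = Pow(Mul(2, J), Rational(1, 2)) = Mul(Pow(2, Rational(1, 2)), Pow(J, Rational(1, 2))))
Add(Mul(Function('n')(-2), Pow(Function('L')(-12), -1)), Mul(Function('o')(Function('F')(-2, 2)), Pow(-76, -1))) = Add(Mul(Add(3, -2), Pow(Mul(6, -12), -1)), Mul(Mul(Pow(2, Rational(1, 2)), Pow(Mul(-2, Add(-3, 2)), Rational(1, 2))), Pow(-76, -1))) = Add(Mul(1, Pow(-72, -1)), Mul(Mul(Pow(2, Rational(1, 2)), Pow(Mul(-2, -1), Rational(1, 2))), Rational(-1, 76))) = Add(Mul(1, Rational(-1, 72)), Mul(Mul(Pow(2, Rational(1, 2)), Pow(2, Rational(1, 2))), Rational(-1, 76))) = Add(Rational(-1, 72), Mul(2, Rational(-1, 76))) = Add(Rational(-1, 72), Rational(-1, 38)) = Rational(-55, 1368)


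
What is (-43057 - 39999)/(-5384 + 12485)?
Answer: -83056/7101 ≈ -11.696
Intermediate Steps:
(-43057 - 39999)/(-5384 + 12485) = -83056/7101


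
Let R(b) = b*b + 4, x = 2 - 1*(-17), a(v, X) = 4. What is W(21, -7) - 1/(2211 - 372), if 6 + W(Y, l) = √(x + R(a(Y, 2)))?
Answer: -11035/1839 + √39 ≈ 0.24445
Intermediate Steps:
x = 19 (x = 2 + 17 = 19)
R(b) = 4 + b² (R(b) = b² + 4 = 4 + b²)
W(Y, l) = -6 + √39 (W(Y, l) = -6 + √(19 + (4 + 4²)) = -6 + √(19 + (4 + 16)) = -6 + √(19 + 20) = -6 + √39)
W(21, -7) - 1/(2211 - 372) = (-6 + √39) - 1/(2211 - 372) = (-6 + √39) - 1/1839 = -11035/1839 + √39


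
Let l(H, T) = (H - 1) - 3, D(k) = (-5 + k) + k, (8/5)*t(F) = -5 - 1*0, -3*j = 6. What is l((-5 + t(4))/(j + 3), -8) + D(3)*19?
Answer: 55/8 ≈ 6.8750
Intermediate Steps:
j = -2 (j = -⅓*6 = -2)
t(F) = -25/8 (t(F) = 5*(-5 - 1*0)/8 = 5*(-5 + 0)/8 = (5/8)*(-5) = -25/8)
D(k) = -5 + 2*k
l(H, T) = -4 + H (l(H, T) = (-1 + H) - 3 = -4 + H)
l((-5 + t(4))/(j + 3), -8) + D(3)*19 = (-4 + (-5 - 25/8)/(-2 + 3)) + (-5 + 2*3)*19 = (-4 - 65/8/1) + (-5 + 6)*19 = (-4 - 65/8*1) + 1*19 = (-4 - 65/8) + 19 = -97/8 + 19 = 55/8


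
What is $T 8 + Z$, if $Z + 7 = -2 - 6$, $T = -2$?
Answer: $-31$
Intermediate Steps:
$Z = -15$ ($Z = -7 - 8 = -15$)
$T 8 + Z = \left(-2\right) 8 - 15 = -16 - 15 = -31$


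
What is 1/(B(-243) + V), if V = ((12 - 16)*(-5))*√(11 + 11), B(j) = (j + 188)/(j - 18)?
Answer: -261/10899305 + 272484*√22/119892355 ≈ 0.010636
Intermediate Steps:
B(j) = (188 + j)/(-18 + j)
V = 20*√22 (V = (-4*(-5))*√22 = 20*√22 ≈ 93.808)
1/(B(-243) + V) = 1/((188 - 243)/(-18 - 243) + 20*√22) = 1/(-55/(-261) + 20*√22) = 1/(-1/261*(-55) + 20*√22) = 1/(55/261 + 20*√22)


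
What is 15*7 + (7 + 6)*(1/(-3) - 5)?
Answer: 107/3 ≈ 35.667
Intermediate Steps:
15*7 + (7 + 6)*(1/(-3) - 5) = 105 + 13*(-1/3 - 5) = 105 + 13*(-16/3) = 105 - 208/3 = 107/3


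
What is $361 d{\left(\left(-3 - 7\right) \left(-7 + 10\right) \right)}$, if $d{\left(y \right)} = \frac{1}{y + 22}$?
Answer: $- \frac{361}{8} \approx -45.125$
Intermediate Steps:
$d{\left(y \right)} = \frac{1}{22 + y}$
$361 d{\left(\left(-3 - 7\right) \left(-7 + 10\right) \right)} = \frac{361}{22 + \left(-3 - 7\right) \left(-7 + 10\right)} = \frac{361}{22 - 30} = \frac{361}{-8} = 361 \left(- \frac{1}{8}\right) = - \frac{361}{8}$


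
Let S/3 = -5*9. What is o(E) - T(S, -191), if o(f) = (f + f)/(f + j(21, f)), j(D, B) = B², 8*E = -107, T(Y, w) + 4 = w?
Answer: 19289/99 ≈ 194.84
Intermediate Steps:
S = -135 (S = 3*(-5*9) = 3*(-45) = -135)
T(Y, w) = -4 + w
E = -107/8 (E = (⅛)*(-107) = -107/8 ≈ -13.375)
o(f) = 2*f/(f + f²) (o(f) = (f + f)/(f + f²) = (2*f)/(f + f²) = 2*f/(f + f²))
o(E) - T(S, -191) = 2/(1 - 107/8) - (-4 - 191) = 2/(-99/8) - 1*(-195) = 2*(-8/99) + 195 = -16/99 + 195 = 19289/99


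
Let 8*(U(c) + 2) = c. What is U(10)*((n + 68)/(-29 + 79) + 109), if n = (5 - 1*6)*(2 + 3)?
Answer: -16539/200 ≈ -82.695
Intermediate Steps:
U(c) = -2 + c/8
n = -5 (n = (5 - 6)*5 = -1*5 = -5)
U(10)*((n + 68)/(-29 + 79) + 109) = (-2 + (⅛)*10)*((-5 + 68)/(-29 + 79) + 109) = (-2 + 5/4)*(63/50 + 109) = -3*(63*(1/50) + 109)/4 = -3*(63/50 + 109)/4 = -¾*5513/50 = -16539/200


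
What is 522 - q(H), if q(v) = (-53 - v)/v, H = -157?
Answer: 82058/157 ≈ 522.66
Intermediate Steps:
q(v) = (-53 - v)/v
522 - q(H) = 522 - (-53 - 1*(-157))/(-157) = 522 - (-1)*(-53 + 157)/157 = 522 - (-1)*104/157 = 522 - 1*(-104/157) = 522 + 104/157 = 82058/157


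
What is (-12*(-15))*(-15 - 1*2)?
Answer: -3060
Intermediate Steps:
(-12*(-15))*(-15 - 1*2) = 180*(-15 - 2) = 180*(-17) = -3060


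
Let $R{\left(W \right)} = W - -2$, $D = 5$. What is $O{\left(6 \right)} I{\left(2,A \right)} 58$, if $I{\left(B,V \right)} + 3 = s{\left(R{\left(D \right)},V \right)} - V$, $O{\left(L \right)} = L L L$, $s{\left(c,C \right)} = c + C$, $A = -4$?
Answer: $50112$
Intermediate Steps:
$R{\left(W \right)} = 2 + W$ ($R{\left(W \right)} = W + 2 = 2 + W$)
$s{\left(c,C \right)} = C + c$
$O{\left(L \right)} = L^{3}$ ($O{\left(L \right)} = L^{2} L = L^{3}$)
$I{\left(B,V \right)} = 4$ ($I{\left(B,V \right)} = -3 + \left(\left(V + \left(2 + 5\right)\right) - V\right) = -3 + \left(\left(V + 7\right) - V\right) = -3 + \left(\left(7 + V\right) - V\right) = -3 + 7 = 4$)
$O{\left(6 \right)} I{\left(2,A \right)} 58 = 6^{3} \cdot 4 \cdot 58 = 216 \cdot 4 \cdot 58 = 864 \cdot 58 = 50112$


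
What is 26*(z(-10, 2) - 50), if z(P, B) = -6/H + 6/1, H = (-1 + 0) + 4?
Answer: -1196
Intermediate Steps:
H = 3 (H = -1 + 4 = 3)
z(P, B) = 4 (z(P, B) = -6/3 + 6/1 = -6*1/3 + 6*1 = -2 + 6 = 4)
26*(z(-10, 2) - 50) = 26*(4 - 50) = 26*(-46) = -1196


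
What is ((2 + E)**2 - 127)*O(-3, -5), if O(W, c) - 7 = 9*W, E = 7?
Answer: 920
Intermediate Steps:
O(W, c) = 7 + 9*W
((2 + E)**2 - 127)*O(-3, -5) = ((2 + 7)**2 - 127)*(7 + 9*(-3)) = (9**2 - 127)*(7 - 27) = (81 - 127)*(-20) = -46*(-20) = 920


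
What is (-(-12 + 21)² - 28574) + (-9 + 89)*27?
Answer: -26495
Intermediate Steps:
(-(-12 + 21)² - 28574) + (-9 + 89)*27 = (-1*9² - 28574) + 80*27 = (-1*81 - 28574) + 2160 = (-81 - 28574) + 2160 = -28655 + 2160 = -26495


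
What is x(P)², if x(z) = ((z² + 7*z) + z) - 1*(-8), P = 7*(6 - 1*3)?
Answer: 380689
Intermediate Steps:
P = 21 (P = 7*(6 - 3) = 7*3 = 21)
x(z) = 8 + z² + 8*z (x(z) = (z² + 8*z) + 8 = 8 + z² + 8*z)
x(P)² = (8 + 21² + 8*21)² = (8 + 441 + 168)² = 617² = 380689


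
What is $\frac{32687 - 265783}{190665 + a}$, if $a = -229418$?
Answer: $\frac{233096}{38753} \approx 6.0149$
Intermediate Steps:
$\frac{32687 - 265783}{190665 + a} = \frac{32687 - 265783}{190665 - 229418} = - \frac{233096}{-38753} = \left(-233096\right) \left(- \frac{1}{38753}\right) = \frac{233096}{38753}$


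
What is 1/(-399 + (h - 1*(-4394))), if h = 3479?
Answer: 1/7474 ≈ 0.00013380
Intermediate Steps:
1/(-399 + (h - 1*(-4394))) = 1/(-399 + (3479 - 1*(-4394))) = 1/(-399 + (3479 + 4394)) = 1/(-399 + 7873) = 1/7474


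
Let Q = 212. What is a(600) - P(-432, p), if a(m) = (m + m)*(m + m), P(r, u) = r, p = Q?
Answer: 1440432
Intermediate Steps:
p = 212
a(m) = 4*m² (a(m) = (2*m)*(2*m) = 4*m²)
a(600) - P(-432, p) = 4*600² - 1*(-432) = 4*360000 + 432 = 1440000 + 432 = 1440432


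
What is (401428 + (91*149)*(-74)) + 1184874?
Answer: 582936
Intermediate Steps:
(401428 + (91*149)*(-74)) + 1184874 = (401428 + 13559*(-74)) + 1184874 = (401428 - 1003366) + 1184874 = -601938 + 1184874 = 582936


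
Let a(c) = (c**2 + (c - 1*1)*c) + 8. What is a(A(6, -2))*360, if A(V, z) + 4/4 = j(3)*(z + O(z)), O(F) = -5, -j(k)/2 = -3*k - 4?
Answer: 24180840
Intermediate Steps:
j(k) = 8 + 6*k (j(k) = -2*(-3*k - 4) = -2*(-4 - 3*k) = 8 + 6*k)
A(V, z) = -131 + 26*z (A(V, z) = -1 + (8 + 6*3)*(z - 5) = -1 + (8 + 18)*(-5 + z) = -1 + 26*(-5 + z) = -1 + (-130 + 26*z) = -131 + 26*z)
a(c) = 8 + c**2 + c*(-1 + c) (a(c) = (c**2 + (c - 1)*c) + 8 = (c**2 + (-1 + c)*c) + 8 = (c**2 + c*(-1 + c)) + 8 = 8 + c**2 + c*(-1 + c))
a(A(6, -2))*360 = (8 - (-131 + 26*(-2)) + 2*(-131 + 26*(-2))**2)*360 = (8 - (-131 - 52) + 2*(-131 - 52)**2)*360 = (8 - 1*(-183) + 2*(-183)**2)*360 = (8 + 183 + 2*33489)*360 = (8 + 183 + 66978)*360 = 67169*360 = 24180840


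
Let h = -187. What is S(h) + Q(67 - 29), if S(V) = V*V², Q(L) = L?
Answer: -6539165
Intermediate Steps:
S(V) = V³
S(h) + Q(67 - 29) = (-187)³ + (67 - 29) = -6539203 + 38 = -6539165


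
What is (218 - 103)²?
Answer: 13225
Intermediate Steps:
(218 - 103)² = 115² = 13225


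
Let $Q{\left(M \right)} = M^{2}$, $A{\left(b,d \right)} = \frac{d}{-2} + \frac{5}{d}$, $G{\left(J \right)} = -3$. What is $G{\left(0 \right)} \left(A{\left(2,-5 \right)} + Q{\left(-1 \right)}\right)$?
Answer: $- \frac{15}{2} \approx -7.5$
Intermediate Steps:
$A{\left(b,d \right)} = \frac{5}{d} - \frac{d}{2}$ ($A{\left(b,d \right)} = d \left(- \frac{1}{2}\right) + \frac{5}{d} = - \frac{d}{2} + \frac{5}{d} = \frac{5}{d} - \frac{d}{2}$)
$G{\left(0 \right)} \left(A{\left(2,-5 \right)} + Q{\left(-1 \right)}\right) = - 3 \left(\left(\frac{5}{-5} - - \frac{5}{2}\right) + \left(-1\right)^{2}\right) = - 3 \left(\left(5 \left(- \frac{1}{5}\right) + \frac{5}{2}\right) + 1\right) = - 3 \left(\left(-1 + \frac{5}{2}\right) + 1\right) = - 3 \left(\frac{3}{2} + 1\right) = \left(-3\right) \frac{5}{2} = - \frac{15}{2}$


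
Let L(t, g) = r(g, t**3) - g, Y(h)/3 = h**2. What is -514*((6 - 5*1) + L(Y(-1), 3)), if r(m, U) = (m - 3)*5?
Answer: 1028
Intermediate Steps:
r(m, U) = -15 + 5*m (r(m, U) = (-3 + m)*5 = -15 + 5*m)
Y(h) = 3*h**2
L(t, g) = -15 + 4*g (L(t, g) = (-15 + 5*g) - g = -15 + 4*g)
-514*((6 - 5*1) + L(Y(-1), 3)) = -514*((6 - 5*1) + (-15 + 4*3)) = -514*((6 - 5) + (-15 + 12)) = -514*(1 - 3) = -514*(-2) = 1028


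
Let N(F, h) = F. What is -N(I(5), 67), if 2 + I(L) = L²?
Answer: -23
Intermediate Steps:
I(L) = -2 + L²
-N(I(5), 67) = -(-2 + 5²) = -(-2 + 25) = -1*23 = -23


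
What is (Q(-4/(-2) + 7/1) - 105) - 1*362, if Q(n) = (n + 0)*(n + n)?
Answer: -305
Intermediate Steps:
Q(n) = 2*n² (Q(n) = n*(2*n) = 2*n²)
(Q(-4/(-2) + 7/1) - 105) - 1*362 = (2*(-4/(-2) + 7/1)² - 105) - 1*362 = (2*(-4*(-½) + 7*1)² - 105) - 362 = (2*(2 + 7)² - 105) - 362 = (2*9² - 105) - 362 = (2*81 - 105) - 362 = (162 - 105) - 362 = 57 - 362 = -305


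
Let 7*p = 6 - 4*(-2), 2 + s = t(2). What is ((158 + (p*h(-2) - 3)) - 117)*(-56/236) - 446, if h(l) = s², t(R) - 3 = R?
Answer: -27098/59 ≈ -459.29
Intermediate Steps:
t(R) = 3 + R
s = 3 (s = -2 + (3 + 2) = -2 + 5 = 3)
p = 2 (p = (6 - 4*(-2))/7 = (6 + 8)/7 = (⅐)*14 = 2)
h(l) = 9 (h(l) = 3² = 9)
((158 + (p*h(-2) - 3)) - 117)*(-56/236) - 446 = ((158 + (2*9 - 3)) - 117)*(-56/236) - 446 = ((158 + (18 - 3)) - 117)*(-56*1/236) - 446 = ((158 + 15) - 117)*(-14/59) - 446 = (173 - 117)*(-14/59) - 446 = 56*(-14/59) - 446 = -784/59 - 446 = -27098/59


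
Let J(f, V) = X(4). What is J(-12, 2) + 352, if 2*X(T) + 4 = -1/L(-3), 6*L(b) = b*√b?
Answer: 350 - I*√3/3 ≈ 350.0 - 0.57735*I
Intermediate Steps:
L(b) = b^(3/2)/6 (L(b) = (b*√b)/6 = b^(3/2)/6)
X(T) = -2 - I*√3/3 (X(T) = -2 + (-1/((-3)^(3/2)/6))/2 = -2 + (-1/((-3*I*√3)/6))/2 = -2 + (-1/((-I*√3/2)))/2 = -2 + (-2*I*√3/3)/2 = -2 - I*√3/3)
J(f, V) = -2 - I*√3/3
J(-12, 2) + 352 = (-2 - I*√3/3) + 352 = 350 - I*√3/3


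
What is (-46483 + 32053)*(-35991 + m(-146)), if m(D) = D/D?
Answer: 519335700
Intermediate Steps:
m(D) = 1
(-46483 + 32053)*(-35991 + m(-146)) = (-46483 + 32053)*(-35991 + 1) = -14430*(-35990) = 519335700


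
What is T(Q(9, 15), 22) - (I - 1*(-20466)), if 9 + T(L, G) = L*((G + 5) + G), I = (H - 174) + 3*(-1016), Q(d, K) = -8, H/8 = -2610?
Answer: 3235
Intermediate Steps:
H = -20880 (H = 8*(-2610) = -20880)
I = -24102 (I = (-20880 - 174) + 3*(-1016) = -21054 - 3048 = -24102)
T(L, G) = -9 + L*(5 + 2*G) (T(L, G) = -9 + L*((G + 5) + G) = -9 + L*((5 + G) + G) = -9 + L*(5 + 2*G))
T(Q(9, 15), 22) - (I - 1*(-20466)) = (-9 + 5*(-8) + 2*22*(-8)) - (-24102 - 1*(-20466)) = (-9 - 40 - 352) - (-24102 + 20466) = -401 - 1*(-3636) = -401 + 3636 = 3235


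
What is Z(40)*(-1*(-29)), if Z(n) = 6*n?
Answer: 6960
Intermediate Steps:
Z(40)*(-1*(-29)) = (6*40)*(-1*(-29)) = 240*29 = 6960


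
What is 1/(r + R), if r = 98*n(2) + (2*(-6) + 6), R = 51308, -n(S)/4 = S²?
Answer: 1/49734 ≈ 2.0107e-5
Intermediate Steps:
n(S) = -4*S²
r = -1574 (r = 98*(-4*2²) + (2*(-6) + 6) = 98*(-4*4) + (-12 + 6) = 98*(-16) - 6 = -1568 - 6 = -1574)
1/(r + R) = 1/(-1574 + 51308) = 1/49734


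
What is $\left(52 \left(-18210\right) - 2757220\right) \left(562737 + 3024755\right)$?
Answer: $-13288572616880$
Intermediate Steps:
$\left(52 \left(-18210\right) - 2757220\right) \left(562737 + 3024755\right) = \left(-946920 - 2757220\right) 3587492 = \left(-3704140\right) 3587492 = -13288572616880$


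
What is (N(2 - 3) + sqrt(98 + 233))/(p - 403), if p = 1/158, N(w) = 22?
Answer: -3476/63673 - 158*sqrt(331)/63673 ≈ -0.099737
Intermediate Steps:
p = 1/158 ≈ 0.0063291
(N(2 - 3) + sqrt(98 + 233))/(p - 403) = (22 + sqrt(98 + 233))/(1/158 - 403) = (22 + sqrt(331))/(-63673/158) = (22 + sqrt(331))*(-158/63673) = -3476/63673 - 158*sqrt(331)/63673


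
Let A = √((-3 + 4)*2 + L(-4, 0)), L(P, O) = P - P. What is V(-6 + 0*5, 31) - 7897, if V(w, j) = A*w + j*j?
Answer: -6936 - 6*√2 ≈ -6944.5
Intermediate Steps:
L(P, O) = 0
A = √2 (A = √((-3 + 4)*2 + 0) = √(1*2 + 0) = √(2 + 0) = √2 ≈ 1.4142)
V(w, j) = j² + w*√2 (V(w, j) = √2*w + j*j = w*√2 + j² = j² + w*√2)
V(-6 + 0*5, 31) - 7897 = (31² + (-6 + 0*5)*√2) - 7897 = (961 + (-6 + 0)*√2) - 7897 = (961 - 6*√2) - 7897 = -6936 - 6*√2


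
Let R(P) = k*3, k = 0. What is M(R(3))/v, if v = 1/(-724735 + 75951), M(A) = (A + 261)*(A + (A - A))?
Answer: 0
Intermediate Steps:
R(P) = 0 (R(P) = 0*3 = 0)
M(A) = A*(261 + A) (M(A) = (261 + A)*(A + 0) = (261 + A)*A = A*(261 + A))
v = -1/648784 (v = 1/(-648784) = -1/648784 ≈ -1.5413e-6)
M(R(3))/v = (0*(261 + 0))/(-1/648784) = (0*261)*(-648784) = 0*(-648784) = 0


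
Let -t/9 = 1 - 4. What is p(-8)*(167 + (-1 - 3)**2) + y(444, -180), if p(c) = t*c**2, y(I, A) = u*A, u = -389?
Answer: 386244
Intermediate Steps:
y(I, A) = -389*A
t = 27 (t = -9*(1 - 4) = -9*(-3) = 27)
p(c) = 27*c**2
p(-8)*(167 + (-1 - 3)**2) + y(444, -180) = (27*(-8)**2)*(167 + (-1 - 3)**2) - 389*(-180) = (27*64)*(167 + (-4)**2) + 70020 = 1728*(167 + 16) + 70020 = 1728*183 + 70020 = 316224 + 70020 = 386244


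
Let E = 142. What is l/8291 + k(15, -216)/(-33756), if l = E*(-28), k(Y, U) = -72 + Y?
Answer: -44580423/93290332 ≈ -0.47787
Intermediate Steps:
l = -3976 (l = 142*(-28) = -3976)
l/8291 + k(15, -216)/(-33756) = -3976/8291 + (-72 + 15)/(-33756) = -3976*1/8291 - 57*(-1/33756) = -3976/8291 + 19/11252 = -44580423/93290332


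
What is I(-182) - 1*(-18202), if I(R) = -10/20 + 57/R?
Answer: 1656308/91 ≈ 18201.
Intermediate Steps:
I(R) = -½ + 57/R (I(R) = -10*1/20 + 57/R = -½ + 57/R)
I(-182) - 1*(-18202) = (½)*(114 - 1*(-182))/(-182) - 1*(-18202) = (½)*(-1/182)*(114 + 182) + 18202 = (½)*(-1/182)*296 + 18202 = -74/91 + 18202 = 1656308/91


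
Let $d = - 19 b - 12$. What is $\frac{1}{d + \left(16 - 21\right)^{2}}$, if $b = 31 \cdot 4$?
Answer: $- \frac{1}{2343} \approx -0.0004268$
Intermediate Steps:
$b = 124$
$d = -2368$ ($d = \left(-19\right) 124 - 12 = -2356 - 12 = -2368$)
$\frac{1}{d + \left(16 - 21\right)^{2}} = \frac{1}{-2368 + \left(16 - 21\right)^{2}} = \frac{1}{-2368 + \left(-5\right)^{2}} = \frac{1}{-2368 + 25} = \frac{1}{-2343} = - \frac{1}{2343}$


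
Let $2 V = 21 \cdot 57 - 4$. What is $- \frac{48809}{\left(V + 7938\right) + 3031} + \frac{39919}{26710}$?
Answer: $- \frac{1684010391}{617829010} \approx -2.7257$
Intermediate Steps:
$V = \frac{1193}{2}$ ($V = \frac{21 \cdot 57 - 4}{2} = \frac{1197 - 4}{2} = \frac{1}{2} \cdot 1193 = \frac{1193}{2} \approx 596.5$)
$- \frac{48809}{\left(V + 7938\right) + 3031} + \frac{39919}{26710} = - \frac{48809}{\left(\frac{1193}{2} + 7938\right) + 3031} + \frac{39919}{26710} = - \frac{48809}{\frac{17069}{2} + 3031} + 39919 \cdot \frac{1}{26710} = - \frac{48809}{\frac{23131}{2}} + \frac{39919}{26710} = \left(-48809\right) \frac{2}{23131} + \frac{39919}{26710} = - \frac{97618}{23131} + \frac{39919}{26710} = - \frac{1684010391}{617829010}$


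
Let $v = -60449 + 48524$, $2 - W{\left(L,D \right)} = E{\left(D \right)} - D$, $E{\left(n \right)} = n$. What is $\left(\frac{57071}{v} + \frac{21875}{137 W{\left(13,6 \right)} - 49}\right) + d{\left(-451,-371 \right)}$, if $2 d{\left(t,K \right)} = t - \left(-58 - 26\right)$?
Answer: $- \frac{2171867}{23850} \approx -91.064$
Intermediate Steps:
$W{\left(L,D \right)} = 2$ ($W{\left(L,D \right)} = 2 - \left(D - D\right) = 2 - 0 = 2 + 0 = 2$)
$d{\left(t,K \right)} = 42 + \frac{t}{2}$ ($d{\left(t,K \right)} = \frac{t - \left(-58 - 26\right)}{2} = \frac{t - -84}{2} = \frac{t + 84}{2} = \frac{84 + t}{2} = 42 + \frac{t}{2}$)
$v = -11925$
$\left(\frac{57071}{v} + \frac{21875}{137 W{\left(13,6 \right)} - 49}\right) + d{\left(-451,-371 \right)} = \left(\frac{57071}{-11925} + \frac{21875}{137 \cdot 2 - 49}\right) + \left(42 + \frac{1}{2} \left(-451\right)\right) = \left(57071 \left(- \frac{1}{11925}\right) + \frac{21875}{274 - 49}\right) + \left(42 - \frac{451}{2}\right) = \left(- \frac{57071}{11925} + \frac{21875}{225}\right) - \frac{367}{2} = \left(- \frac{57071}{11925} + 21875 \cdot \frac{1}{225}\right) - \frac{367}{2} = \left(- \frac{57071}{11925} + \frac{875}{9}\right) - \frac{367}{2} = \frac{1102304}{11925} - \frac{367}{2} = - \frac{2171867}{23850}$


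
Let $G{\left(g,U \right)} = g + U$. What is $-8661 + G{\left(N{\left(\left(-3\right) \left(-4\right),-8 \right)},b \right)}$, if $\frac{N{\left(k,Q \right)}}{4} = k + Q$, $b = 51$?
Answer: $-8594$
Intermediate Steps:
$N{\left(k,Q \right)} = 4 Q + 4 k$ ($N{\left(k,Q \right)} = 4 \left(k + Q\right) = 4 \left(Q + k\right) = 4 Q + 4 k$)
$G{\left(g,U \right)} = U + g$
$-8661 + G{\left(N{\left(\left(-3\right) \left(-4\right),-8 \right)},b \right)} = -8661 + \left(51 + \left(4 \left(-8\right) + 4 \left(\left(-3\right) \left(-4\right)\right)\right)\right) = -8661 + \left(51 + \left(-32 + 4 \cdot 12\right)\right) = -8661 + \left(51 + \left(-32 + 48\right)\right) = -8661 + \left(51 + 16\right) = -8661 + 67 = -8594$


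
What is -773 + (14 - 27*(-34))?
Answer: 159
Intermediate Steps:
-773 + (14 - 27*(-34)) = -773 + (14 + 918) = -773 + 932 = 159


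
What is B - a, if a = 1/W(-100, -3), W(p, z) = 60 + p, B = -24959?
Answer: -998359/40 ≈ -24959.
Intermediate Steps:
a = -1/40 (a = 1/(60 - 100) = 1/(-40) = -1/40 ≈ -0.025000)
B - a = -24959 - 1*(-1/40) = -24959 + 1/40 = -998359/40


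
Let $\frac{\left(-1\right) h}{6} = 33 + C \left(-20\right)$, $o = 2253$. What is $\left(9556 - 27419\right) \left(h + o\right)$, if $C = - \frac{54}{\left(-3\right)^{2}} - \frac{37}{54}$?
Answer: $- \frac{201405325}{9} \approx -2.2378 \cdot 10^{7}$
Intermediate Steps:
$C = - \frac{361}{54}$ ($C = - \frac{54}{9} - \frac{37}{54} = \left(-54\right) \frac{1}{9} - \frac{37}{54} = -6 - \frac{37}{54} = - \frac{361}{54} \approx -6.6852$)
$h = - \frac{9002}{9}$ ($h = - 6 \left(33 - - \frac{3610}{27}\right) = - 6 \left(33 + \frac{3610}{27}\right) = \left(-6\right) \frac{4501}{27} = - \frac{9002}{9} \approx -1000.2$)
$\left(9556 - 27419\right) \left(h + o\right) = \left(9556 - 27419\right) \left(- \frac{9002}{9} + 2253\right) = \left(-17863\right) \frac{11275}{9} = - \frac{201405325}{9}$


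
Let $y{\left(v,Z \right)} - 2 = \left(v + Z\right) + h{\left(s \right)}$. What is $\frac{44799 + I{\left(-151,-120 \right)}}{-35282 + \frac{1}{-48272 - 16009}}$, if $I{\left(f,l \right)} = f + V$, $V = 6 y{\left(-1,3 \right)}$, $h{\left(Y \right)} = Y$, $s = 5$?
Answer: $- \frac{2873489262}{2267962243} \approx -1.267$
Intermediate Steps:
$y{\left(v,Z \right)} = 7 + Z + v$ ($y{\left(v,Z \right)} = 2 + \left(\left(v + Z\right) + 5\right) = 2 + \left(\left(Z + v\right) + 5\right) = 2 + \left(5 + Z + v\right) = 7 + Z + v$)
$V = 54$ ($V = 6 \left(7 + 3 - 1\right) = 6 \cdot 9 = 54$)
$I{\left(f,l \right)} = 54 + f$ ($I{\left(f,l \right)} = f + 54 = 54 + f$)
$\frac{44799 + I{\left(-151,-120 \right)}}{-35282 + \frac{1}{-48272 - 16009}} = \frac{44799 + \left(54 - 151\right)}{-35282 + \frac{1}{-48272 - 16009}} = \frac{44799 - 97}{-35282 + \frac{1}{-64281}} = \frac{44702}{-35282 - \frac{1}{64281}} = \frac{44702}{- \frac{2267962243}{64281}} = 44702 \left(- \frac{64281}{2267962243}\right) = - \frac{2873489262}{2267962243}$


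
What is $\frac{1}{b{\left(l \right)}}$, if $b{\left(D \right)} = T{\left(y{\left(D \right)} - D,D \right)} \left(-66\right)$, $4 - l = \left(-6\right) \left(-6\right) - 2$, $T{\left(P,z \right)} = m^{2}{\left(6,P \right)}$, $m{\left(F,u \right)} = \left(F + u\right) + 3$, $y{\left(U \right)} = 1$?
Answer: $- \frac{1}{105600} \approx -9.4697 \cdot 10^{-6}$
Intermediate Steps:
$m{\left(F,u \right)} = 3 + F + u$
$T{\left(P,z \right)} = \left(9 + P\right)^{2}$ ($T{\left(P,z \right)} = \left(3 + 6 + P\right)^{2} = \left(9 + P\right)^{2}$)
$l = -30$ ($l = 4 - \left(\left(-6\right) \left(-6\right) - 2\right) = 4 - \left(36 - 2\right) = 4 - 34 = -30$)
$b{\left(D \right)} = - 66 \left(10 - D\right)^{2}$ ($b{\left(D \right)} = \left(9 - \left(-1 + D\right)\right)^{2} \left(-66\right) = \left(10 - D\right)^{2} \left(-66\right) = - 66 \left(10 - D\right)^{2}$)
$\frac{1}{b{\left(l \right)}} = \frac{1}{\left(-66\right) \left(-10 - 30\right)^{2}} = \frac{1}{\left(-66\right) \left(-40\right)^{2}} = \frac{1}{\left(-66\right) 1600} = \frac{1}{-105600} = - \frac{1}{105600}$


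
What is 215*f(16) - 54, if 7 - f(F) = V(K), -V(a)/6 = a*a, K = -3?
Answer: 13061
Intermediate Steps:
V(a) = -6*a² (V(a) = -6*a*a = -6*a²)
f(F) = 61 (f(F) = 7 - (-6)*(-3)² = 7 - (-6)*9 = 7 - 1*(-54) = 7 + 54 = 61)
215*f(16) - 54 = 215*61 - 54 = 13115 - 54 = 13061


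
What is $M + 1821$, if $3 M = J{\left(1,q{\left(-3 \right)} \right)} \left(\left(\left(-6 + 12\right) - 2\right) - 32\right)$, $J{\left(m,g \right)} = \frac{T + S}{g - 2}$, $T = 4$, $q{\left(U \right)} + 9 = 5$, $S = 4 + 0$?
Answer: $\frac{16501}{9} \approx 1833.4$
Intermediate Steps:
$S = 4$
$q{\left(U \right)} = -4$ ($q{\left(U \right)} = -9 + 5 = -4$)
$J{\left(m,g \right)} = \frac{8}{-2 + g}$ ($J{\left(m,g \right)} = \frac{4 + 4}{g - 2} = \frac{8}{-2 + g}$)
$M = \frac{112}{9}$ ($M = \frac{\frac{8}{-2 - 4} \left(\left(\left(-6 + 12\right) - 2\right) - 32\right)}{3} = \frac{\frac{8}{-6} \left(\left(6 - 2\right) - 32\right)}{3} = \frac{8 \left(- \frac{1}{6}\right) \left(4 - 32\right)}{3} = \frac{\left(- \frac{4}{3}\right) \left(-28\right)}{3} = \frac{1}{3} \cdot \frac{112}{3} = \frac{112}{9} \approx 12.444$)
$M + 1821 = \frac{112}{9} + 1821 = \frac{16501}{9}$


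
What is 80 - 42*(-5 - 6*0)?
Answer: 290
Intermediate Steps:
80 - 42*(-5 - 6*0) = 80 - 42*(-5 + 0) = 80 - 42*(-5) = 80 + 210 = 290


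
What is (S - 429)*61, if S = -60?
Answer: -29829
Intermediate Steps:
(S - 429)*61 = (-60 - 429)*61 = -489*61 = -29829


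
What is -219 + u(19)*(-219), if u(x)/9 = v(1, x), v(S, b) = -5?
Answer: 9636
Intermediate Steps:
u(x) = -45 (u(x) = 9*(-5) = -45)
-219 + u(19)*(-219) = -219 - 45*(-219) = -219 + 9855 = 9636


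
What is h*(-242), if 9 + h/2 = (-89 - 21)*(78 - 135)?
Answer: -3030324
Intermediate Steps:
h = 12522 (h = -18 + 2*((-89 - 21)*(78 - 135)) = -18 + 2*(-110*(-57)) = -18 + 2*6270 = -18 + 12540 = 12522)
h*(-242) = 12522*(-242) = -3030324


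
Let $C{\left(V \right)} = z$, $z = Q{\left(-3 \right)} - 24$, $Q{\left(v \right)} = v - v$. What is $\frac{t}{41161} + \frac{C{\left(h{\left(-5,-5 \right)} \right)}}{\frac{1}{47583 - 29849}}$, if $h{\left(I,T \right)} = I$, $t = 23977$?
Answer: $- \frac{17518756199}{41161} \approx -4.2562 \cdot 10^{5}$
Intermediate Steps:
$Q{\left(v \right)} = 0$
$z = -24$ ($z = 0 - 24 = -24$)
$C{\left(V \right)} = -24$
$\frac{t}{41161} + \frac{C{\left(h{\left(-5,-5 \right)} \right)}}{\frac{1}{47583 - 29849}} = \frac{23977}{41161} - \frac{24}{\frac{1}{47583 - 29849}} = 23977 \cdot \frac{1}{41161} - \frac{24}{\frac{1}{17734}} = \frac{23977}{41161} - 24 \frac{1}{\frac{1}{17734}} = \frac{23977}{41161} - 425616 = - \frac{17518756199}{41161}$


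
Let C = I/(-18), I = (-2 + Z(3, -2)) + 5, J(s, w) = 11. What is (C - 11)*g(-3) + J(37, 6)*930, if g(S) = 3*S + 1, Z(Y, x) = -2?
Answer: 92866/9 ≈ 10318.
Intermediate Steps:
g(S) = 1 + 3*S
I = 1 (I = (-2 - 2) + 5 = -4 + 5 = 1)
C = -1/18 (C = 1/(-18) = 1*(-1/18) = -1/18 ≈ -0.055556)
(C - 11)*g(-3) + J(37, 6)*930 = (-1/18 - 11)*(1 + 3*(-3)) + 11*930 = -199*(1 - 9)/18 + 10230 = -199/18*(-8) + 10230 = 796/9 + 10230 = 92866/9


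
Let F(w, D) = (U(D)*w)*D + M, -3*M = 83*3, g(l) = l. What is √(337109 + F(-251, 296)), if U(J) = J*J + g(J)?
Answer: I*√6531172926 ≈ 80816.0*I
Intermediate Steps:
U(J) = J + J² (U(J) = J*J + J = J² + J = J + J²)
M = -83 (M = -83*3/3 = -⅓*249 = -83)
F(w, D) = -83 + w*D²*(1 + D) (F(w, D) = ((D*(1 + D))*w)*D - 83 = (D*w*(1 + D))*D - 83 = w*D²*(1 + D) - 83 = -83 + w*D²*(1 + D))
√(337109 + F(-251, 296)) = √(337109 + (-83 - 251*296²*(1 + 296))) = √(337109 + (-83 - 251*87616*297)) = √(337109 + (-83 - 6531509952)) = √(337109 - 6531510035) = √(-6531172926) = I*√6531172926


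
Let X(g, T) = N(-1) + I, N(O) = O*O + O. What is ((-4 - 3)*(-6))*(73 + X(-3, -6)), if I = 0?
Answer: 3066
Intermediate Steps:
N(O) = O + O**2 (N(O) = O**2 + O = O + O**2)
X(g, T) = 0 (X(g, T) = -(1 - 1) + 0 = -1*0 + 0 = 0 + 0 = 0)
((-4 - 3)*(-6))*(73 + X(-3, -6)) = ((-4 - 3)*(-6))*(73 + 0) = -7*(-6)*73 = 42*73 = 3066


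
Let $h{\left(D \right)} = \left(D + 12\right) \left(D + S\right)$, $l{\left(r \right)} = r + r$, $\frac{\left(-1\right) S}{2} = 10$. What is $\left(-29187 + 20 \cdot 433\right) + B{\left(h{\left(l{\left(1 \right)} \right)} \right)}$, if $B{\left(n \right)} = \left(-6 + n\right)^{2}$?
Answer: $46037$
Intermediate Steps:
$S = -20$ ($S = \left(-2\right) 10 = -20$)
$l{\left(r \right)} = 2 r$
$h{\left(D \right)} = \left(-20 + D\right) \left(12 + D\right)$ ($h{\left(D \right)} = \left(D + 12\right) \left(D - 20\right) = \left(12 + D\right) \left(-20 + D\right) = \left(-20 + D\right) \left(12 + D\right)$)
$\left(-29187 + 20 \cdot 433\right) + B{\left(h{\left(l{\left(1 \right)} \right)} \right)} = \left(-29187 + 20 \cdot 433\right) + \left(-6 - \left(240 - 4 + 8 \cdot 2 \cdot 1\right)\right)^{2} = \left(-29187 + 8660\right) + \left(-6 - \left(256 - 4\right)\right)^{2} = -20527 + \left(-6 - 252\right)^{2} = -20527 + \left(-258\right)^{2} = -20527 + 66564 = 46037$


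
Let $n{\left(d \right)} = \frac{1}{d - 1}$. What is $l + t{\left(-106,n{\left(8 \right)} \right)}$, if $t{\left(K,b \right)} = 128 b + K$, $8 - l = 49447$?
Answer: $- \frac{346687}{7} \approx -49527.0$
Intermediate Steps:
$l = -49439$ ($l = 8 - 49447 = -49439$)
$n{\left(d \right)} = \frac{1}{-1 + d}$
$t{\left(K,b \right)} = K + 128 b$
$l + t{\left(-106,n{\left(8 \right)} \right)} = -49439 - \left(106 - \frac{128}{-1 + 8}\right) = -49439 - \left(106 - \frac{128}{7}\right) = -49439 + \left(-106 + 128 \cdot \frac{1}{7}\right) = -49439 + \left(-106 + \frac{128}{7}\right) = -49439 - \frac{614}{7} = - \frac{346687}{7}$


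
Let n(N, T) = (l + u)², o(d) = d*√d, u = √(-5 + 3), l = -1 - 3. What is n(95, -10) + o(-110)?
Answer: (4 - I*√2)² - 110*I*√110 ≈ 14.0 - 1165.0*I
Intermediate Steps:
l = -4
u = I*√2 (u = √(-2) = I*√2 ≈ 1.4142*I)
o(d) = d^(3/2)
n(N, T) = (-4 + I*√2)²
n(95, -10) + o(-110) = (4 - I*√2)² + (-110)^(3/2) = (4 - I*√2)² - 110*I*√110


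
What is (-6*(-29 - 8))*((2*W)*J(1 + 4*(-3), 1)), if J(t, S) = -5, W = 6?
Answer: -13320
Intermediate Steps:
(-6*(-29 - 8))*((2*W)*J(1 + 4*(-3), 1)) = (-6*(-29 - 8))*((2*6)*(-5)) = (-6*(-37))*(12*(-5)) = 222*(-60) = -13320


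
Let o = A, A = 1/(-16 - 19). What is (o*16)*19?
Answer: -304/35 ≈ -8.6857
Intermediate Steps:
A = -1/35 (A = 1/(-35) = -1/35 ≈ -0.028571)
o = -1/35 ≈ -0.028571
(o*16)*19 = -1/35*16*19 = -16/35*19 = -304/35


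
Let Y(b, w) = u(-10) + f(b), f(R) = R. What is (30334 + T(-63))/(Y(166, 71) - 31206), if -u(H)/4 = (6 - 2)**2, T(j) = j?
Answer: -30271/31104 ≈ -0.97322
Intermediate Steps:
u(H) = -64 (u(H) = -4*(6 - 2)**2 = -4*4**2 = -4*16 = -64)
Y(b, w) = -64 + b
(30334 + T(-63))/(Y(166, 71) - 31206) = (30334 - 63)/((-64 + 166) - 31206) = 30271/(102 - 31206) = 30271/(-31104) = 30271*(-1/31104) = -30271/31104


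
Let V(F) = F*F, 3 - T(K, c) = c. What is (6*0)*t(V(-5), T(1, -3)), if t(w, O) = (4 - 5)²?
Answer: 0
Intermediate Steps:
T(K, c) = 3 - c
V(F) = F²
t(w, O) = 1 (t(w, O) = (-1)² = 1)
(6*0)*t(V(-5), T(1, -3)) = (6*0)*1 = 0*1 = 0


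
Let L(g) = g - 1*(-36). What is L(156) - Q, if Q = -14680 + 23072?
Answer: -8200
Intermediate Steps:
L(g) = 36 + g (L(g) = g + 36 = 36 + g)
Q = 8392
L(156) - Q = (36 + 156) - 1*8392 = 192 - 8392 = -8200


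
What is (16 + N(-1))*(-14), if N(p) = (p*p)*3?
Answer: -266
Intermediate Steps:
N(p) = 3*p**2 (N(p) = p**2*3 = 3*p**2)
(16 + N(-1))*(-14) = (16 + 3*(-1)**2)*(-14) = (16 + 3*1)*(-14) = (16 + 3)*(-14) = 19*(-14) = -266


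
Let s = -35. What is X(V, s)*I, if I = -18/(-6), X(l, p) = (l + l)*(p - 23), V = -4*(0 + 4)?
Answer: 5568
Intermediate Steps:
V = -16 (V = -4*4 = -16)
X(l, p) = 2*l*(-23 + p) (X(l, p) = (2*l)*(-23 + p) = 2*l*(-23 + p))
I = 3 (I = -18*(-⅙) = 3)
X(V, s)*I = (2*(-16)*(-23 - 35))*3 = (2*(-16)*(-58))*3 = 1856*3 = 5568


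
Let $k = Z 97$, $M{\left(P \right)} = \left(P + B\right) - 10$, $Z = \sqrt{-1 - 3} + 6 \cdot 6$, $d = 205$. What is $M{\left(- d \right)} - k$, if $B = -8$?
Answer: $-3715 - 194 i \approx -3715.0 - 194.0 i$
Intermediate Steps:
$Z = 36 + 2 i$ ($Z = \sqrt{-4} + 36 = 2 i + 36 = 36 + 2 i \approx 36.0 + 2.0 i$)
$M{\left(P \right)} = -18 + P$ ($M{\left(P \right)} = \left(P - 8\right) - 10 = \left(-8 + P\right) - 10 = -18 + P$)
$k = 3492 + 194 i$ ($k = \left(36 + 2 i\right) 97 = 3492 + 194 i \approx 3492.0 + 194.0 i$)
$M{\left(- d \right)} - k = \left(-18 - 205\right) - \left(3492 + 194 i\right) = -223 - \left(3492 + 194 i\right) = -3715 - 194 i$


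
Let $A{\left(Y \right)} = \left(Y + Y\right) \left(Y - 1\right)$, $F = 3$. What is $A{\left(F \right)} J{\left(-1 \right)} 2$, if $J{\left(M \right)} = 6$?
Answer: $144$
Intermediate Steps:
$A{\left(Y \right)} = 2 Y \left(-1 + Y\right)$
$A{\left(F \right)} J{\left(-1 \right)} 2 = 2 \cdot 3 \left(-1 + 3\right) 6 \cdot 2 = 2 \cdot 3 \cdot 2 \cdot 6 \cdot 2 = 12 \cdot 6 \cdot 2 = 72 \cdot 2 = 144$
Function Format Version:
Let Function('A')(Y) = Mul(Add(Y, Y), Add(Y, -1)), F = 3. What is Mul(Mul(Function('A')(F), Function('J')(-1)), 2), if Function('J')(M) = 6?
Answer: 144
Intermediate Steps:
Function('A')(Y) = Mul(2, Y, Add(-1, Y)) (Function('A')(Y) = Mul(Mul(2, Y), Add(-1, Y)) = Mul(2, Y, Add(-1, Y)))
Mul(Mul(Function('A')(F), Function('J')(-1)), 2) = Mul(Mul(Mul(2, 3, Add(-1, 3)), 6), 2) = Mul(Mul(Mul(2, 3, 2), 6), 2) = Mul(Mul(12, 6), 2) = Mul(72, 2) = 144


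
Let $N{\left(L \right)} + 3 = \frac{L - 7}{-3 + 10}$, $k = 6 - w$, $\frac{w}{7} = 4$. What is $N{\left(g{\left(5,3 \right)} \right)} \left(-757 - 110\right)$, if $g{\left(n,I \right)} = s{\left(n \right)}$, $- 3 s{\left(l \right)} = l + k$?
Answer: $\frac{19363}{7} \approx 2766.1$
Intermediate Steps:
$w = 28$ ($w = 7 \cdot 4 = 28$)
$k = -22$ ($k = 6 - 28 = -22$)
$s{\left(l \right)} = \frac{22}{3} - \frac{l}{3}$ ($s{\left(l \right)} = - \frac{l - 22}{3} = - \frac{-22 + l}{3} = \frac{22}{3} - \frac{l}{3}$)
$g{\left(n,I \right)} = \frac{22}{3} - \frac{n}{3}$
$N{\left(L \right)} = -4 + \frac{L}{7}$ ($N{\left(L \right)} = -3 + \frac{L - 7}{-3 + 10} = -3 + \frac{-7 + L}{7} = -3 + \left(-7 + L\right) \frac{1}{7} = -3 + \left(-1 + \frac{L}{7}\right) = -4 + \frac{L}{7}$)
$N{\left(g{\left(5,3 \right)} \right)} \left(-757 - 110\right) = \left(-4 + \frac{\frac{22}{3} - \frac{5}{3}}{7}\right) \left(-757 - 110\right) = \left(-4 + \frac{\frac{22}{3} - \frac{5}{3}}{7}\right) \left(-867\right) = \left(-4 + \frac{1}{7} \cdot \frac{17}{3}\right) \left(-867\right) = \left(-4 + \frac{17}{21}\right) \left(-867\right) = \left(- \frac{67}{21}\right) \left(-867\right) = \frac{19363}{7}$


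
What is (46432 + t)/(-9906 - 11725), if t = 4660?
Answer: -51092/21631 ≈ -2.3620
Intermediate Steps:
(46432 + t)/(-9906 - 11725) = (46432 + 4660)/(-9906 - 11725) = 51092/(-21631) = 51092*(-1/21631) = -51092/21631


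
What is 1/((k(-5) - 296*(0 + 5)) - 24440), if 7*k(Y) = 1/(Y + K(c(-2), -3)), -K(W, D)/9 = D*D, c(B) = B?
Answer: -602/15603841 ≈ -3.8580e-5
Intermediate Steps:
K(W, D) = -9*D**2 (K(W, D) = -9*D*D = -9*D**2)
k(Y) = 1/(7*(-81 + Y)) (k(Y) = 1/(7*(Y - 9*(-3)**2)) = 1/(7*(Y - 9*9)) = 1/(7*(Y - 81)) = 1/(7*(-81 + Y)))
1/((k(-5) - 296*(0 + 5)) - 24440) = 1/((1/(7*(-81 - 5)) - 296*(0 + 5)) - 24440) = 1/(((1/7)/(-86) - 296*5) - 24440) = 1/(((1/7)*(-1/86) - 148*10) - 24440) = 1/((-1/602 - 1480) - 24440) = 1/(-890961/602 - 24440) = 1/(-15603841/602) = -602/15603841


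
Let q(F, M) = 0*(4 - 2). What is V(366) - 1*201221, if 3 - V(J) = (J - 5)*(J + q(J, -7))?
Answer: -333344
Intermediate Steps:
q(F, M) = 0 (q(F, M) = 0*2 = 0)
V(J) = 3 - J*(-5 + J) (V(J) = 3 - (J - 5)*(J + 0) = 3 - (-5 + J)*J = 3 - J*(-5 + J))
V(366) - 1*201221 = (3 - 1*366**2 + 5*366) - 1*201221 = (3 - 1*133956 + 1830) - 201221 = (3 - 133956 + 1830) - 201221 = -132123 - 201221 = -333344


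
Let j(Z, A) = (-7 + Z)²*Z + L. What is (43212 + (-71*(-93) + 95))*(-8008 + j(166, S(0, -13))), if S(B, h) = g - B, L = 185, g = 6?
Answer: 209064155930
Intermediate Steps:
S(B, h) = 6 - B
j(Z, A) = 185 + Z*(-7 + Z)² (j(Z, A) = (-7 + Z)²*Z + 185 = Z*(-7 + Z)² + 185 = 185 + Z*(-7 + Z)²)
(43212 + (-71*(-93) + 95))*(-8008 + j(166, S(0, -13))) = (43212 + (-71*(-93) + 95))*(-8008 + (185 + 166*(-7 + 166)²)) = (43212 + (6603 + 95))*(-8008 + (185 + 166*159²)) = (43212 + 6698)*(-8008 + (185 + 166*25281)) = 49910*(-8008 + (185 + 4196646)) = 49910*(-8008 + 4196831) = 49910*4188823 = 209064155930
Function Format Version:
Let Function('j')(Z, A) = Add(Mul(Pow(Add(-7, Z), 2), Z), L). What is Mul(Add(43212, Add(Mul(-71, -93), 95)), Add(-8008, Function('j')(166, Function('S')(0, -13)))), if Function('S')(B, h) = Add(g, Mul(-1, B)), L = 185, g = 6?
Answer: 209064155930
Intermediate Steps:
Function('S')(B, h) = Add(6, Mul(-1, B))
Function('j')(Z, A) = Add(185, Mul(Z, Pow(Add(-7, Z), 2))) (Function('j')(Z, A) = Add(Mul(Pow(Add(-7, Z), 2), Z), 185) = Add(Mul(Z, Pow(Add(-7, Z), 2)), 185) = Add(185, Mul(Z, Pow(Add(-7, Z), 2))))
Mul(Add(43212, Add(Mul(-71, -93), 95)), Add(-8008, Function('j')(166, Function('S')(0, -13)))) = Mul(Add(43212, Add(Mul(-71, -93), 95)), Add(-8008, Add(185, Mul(166, Pow(Add(-7, 166), 2))))) = Mul(Add(43212, Add(6603, 95)), Add(-8008, Add(185, Mul(166, Pow(159, 2))))) = Mul(Add(43212, 6698), Add(-8008, Add(185, Mul(166, 25281)))) = Mul(49910, Add(-8008, Add(185, 4196646))) = Mul(49910, Add(-8008, 4196831)) = Mul(49910, 4188823) = 209064155930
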